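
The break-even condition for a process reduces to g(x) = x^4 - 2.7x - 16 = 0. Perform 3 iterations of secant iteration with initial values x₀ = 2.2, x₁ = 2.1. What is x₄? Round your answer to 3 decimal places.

g(2.2) = 1.48560, g(2.1) = -2.22190
x₂ = 2.10000 − (-2.22190)·(2.10000 − 2.20000) / (-2.22190 − 1.48560) = 2.10000 − (0.22219)/(-3.70750) = 2.15993
g(2.15993) = -0.06681
x₃ = 2.15993 − (-0.06681)·(2.15993 − 2.10000) / (-0.06681 − (-2.22190)) = 2.15993 − (-0.00400)/(2.15509) = 2.16179
g(2.16179) = 0.00316
x₄ = 2.16179 − 0.00316·(2.16179 − 2.15993) / (0.00316 − (-0.06681)) = 2.16179 − (0.00001)/(0.06997) = 2.16170

2.162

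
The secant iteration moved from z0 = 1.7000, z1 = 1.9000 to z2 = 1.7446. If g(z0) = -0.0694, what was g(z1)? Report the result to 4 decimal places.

The secant line through (1.7000, -0.0694) and (1.9000, g(z1)) crosses zero at z2 = 1.7446.
So (1.7000, -0.0694), (1.9000, g(z1)), (1.7446, 0) are collinear:
g(z1) = -0.0694 · (1.9000 − 1.7446) / (1.7000 − 1.7446) = -0.0694 · (0.155400)/(-0.044600) = 0.241811

0.2418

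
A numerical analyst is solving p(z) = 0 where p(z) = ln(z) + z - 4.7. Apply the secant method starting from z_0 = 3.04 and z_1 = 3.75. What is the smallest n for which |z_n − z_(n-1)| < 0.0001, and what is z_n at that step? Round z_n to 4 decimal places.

p(3.04) = -0.548142, p(3.75) = 0.371756
z_2 = 3.750000 − 0.371756·(0.710000)/(0.919898) = 3.463070;  |Δ| = 0.286930
p(3.463070) = 0.005225
z_3 = 3.463070 − 0.005225·(-0.286930)/(-0.366531) = 3.458979;  |Δ| = 0.004090
p(3.458979) = -0.000047
z_4 = 3.458979 − (-0.000047)·(-0.004090)/(-0.005272) = 3.459016;  |Δ| = 0.000037
|z_4 − z_3| = 0.000037 < 0.0001

n = 4, z_n = 3.4590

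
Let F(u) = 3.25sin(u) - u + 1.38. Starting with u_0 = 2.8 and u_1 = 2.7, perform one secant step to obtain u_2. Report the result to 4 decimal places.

F(2.8) = -0.331289, F(2.7) = 0.068985
u_2 = 2.700000 − 0.068985·(2.700000 − 2.800000) / (0.068985 − (-0.331289)) = 2.700000 − (-0.006898)/(0.400273) = 2.717234

2.7172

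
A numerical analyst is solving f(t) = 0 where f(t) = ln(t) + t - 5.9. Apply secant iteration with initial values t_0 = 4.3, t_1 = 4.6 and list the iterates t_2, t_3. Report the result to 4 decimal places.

f(4.3) = -0.141385, f(4.6) = 0.226056
t_2 = 4.600000 − 0.226056·(4.600000 − 4.300000) / (0.226056 − (-0.141385)) = 4.600000 − (0.067817)/(0.367441) = 4.415435
f(4.415435) = 0.000541
t_3 = 4.415435 − 0.000541·(4.415435 − 4.600000) / (0.000541 − 0.226056) = 4.415435 − (-0.000100)/(-0.225515) = 4.414992

4.4154, 4.4150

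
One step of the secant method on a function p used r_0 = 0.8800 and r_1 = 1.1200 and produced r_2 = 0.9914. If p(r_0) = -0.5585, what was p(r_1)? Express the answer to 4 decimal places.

The secant line through (0.8800, -0.5585) and (1.1200, p(r_1)) crosses zero at r_2 = 0.9914.
So (0.8800, -0.5585), (1.1200, p(r_1)), (0.9914, 0) are collinear:
p(r_1) = -0.5585 · (1.1200 − 0.9914) / (0.8800 − 0.9914) = -0.5585 · (0.128600)/(-0.111400) = 0.644732

0.6447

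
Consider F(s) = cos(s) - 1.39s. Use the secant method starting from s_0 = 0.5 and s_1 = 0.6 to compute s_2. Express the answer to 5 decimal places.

F(0.5) = 0.1825826, F(0.6) = -0.0086644
s_2 = 0.6000000 − (-0.0086644)·(0.6000000 − 0.5000000) / (-0.0086644 − 0.1825826) = 0.6000000 − (-0.0008664)/(-0.1912469) = 0.5954695

0.59547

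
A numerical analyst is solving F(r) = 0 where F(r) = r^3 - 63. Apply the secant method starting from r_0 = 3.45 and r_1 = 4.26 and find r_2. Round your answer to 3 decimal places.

F(3.45) = -21.93637, F(4.26) = 14.30878
r_2 = 4.26000 − 14.30878·(4.26000 − 3.45000) / (14.30878 − (-21.93637)) = 4.26000 − (11.59011)/(36.24515) = 3.94023

3.940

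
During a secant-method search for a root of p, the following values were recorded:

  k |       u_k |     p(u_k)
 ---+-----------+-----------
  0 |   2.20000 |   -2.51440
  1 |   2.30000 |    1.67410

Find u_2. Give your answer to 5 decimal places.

u_2 = 2.30000 − 1.67410·(2.30000 − 2.20000) / (1.67410 − (-2.51440))
   = 2.30000 − (0.1674100)/(4.1885000) = 2.2600310

2.26003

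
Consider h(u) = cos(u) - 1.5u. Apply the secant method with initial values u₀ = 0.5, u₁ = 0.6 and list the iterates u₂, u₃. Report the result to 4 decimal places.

h(0.5) = 0.127583, h(0.6) = -0.074664
u₂ = 0.600000 − (-0.074664)·(0.600000 − 0.500000) / (-0.074664 − 0.127583) = 0.600000 − (-0.007466)/(-0.202247) = 0.563083
h(0.563083) = 0.000990
u₃ = 0.563083 − 0.000990·(0.563083 − 0.600000) / (0.000990 − (-0.074664)) = 0.563083 − (-0.000037)/(0.075654) = 0.563566

0.5631, 0.5636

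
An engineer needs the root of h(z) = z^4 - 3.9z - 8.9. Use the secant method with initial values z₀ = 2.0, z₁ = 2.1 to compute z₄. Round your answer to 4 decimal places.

2.0244

h(2.0) = -0.700000, h(2.1) = 2.358100
z₂ = 2.100000 − 2.358100·(2.100000 − 2.000000) / (2.358100 − (-0.700000)) = 2.100000 − (0.235810)/(3.058100) = 2.022890
h(2.022890) = -0.044119
z₃ = 2.022890 − (-0.044119)·(2.022890 − 2.100000) / (-0.044119 − 2.358100) = 2.022890 − (0.003402)/(-2.402219) = 2.024306
h(2.024306) = -0.002701
z₄ = 2.024306 − (-0.002701)·(2.024306 − 2.022890) / (-0.002701 − (-0.044119)) = 2.024306 − (-0.000004)/(0.041418) = 2.024399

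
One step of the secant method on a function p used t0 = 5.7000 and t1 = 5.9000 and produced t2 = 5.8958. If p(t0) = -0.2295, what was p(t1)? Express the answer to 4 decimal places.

0.0049

The secant line through (5.7000, -0.2295) and (5.9000, p(t1)) crosses zero at t2 = 5.8958.
So (5.7000, -0.2295), (5.9000, p(t1)), (5.8958, 0) are collinear:
p(t1) = -0.2295 · (5.9000 − 5.8958) / (5.7000 − 5.8958) = -0.2295 · (0.004200)/(-0.195800) = 0.004923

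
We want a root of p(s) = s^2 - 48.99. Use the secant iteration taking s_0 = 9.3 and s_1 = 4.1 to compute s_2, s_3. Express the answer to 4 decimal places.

p(9.3) = 37.500000, p(4.1) = -32.180000
s_2 = 4.100000 − (-32.180000)·(4.100000 − 9.300000) / (-32.180000 − 37.500000) = 4.100000 − (167.336000)/(-69.680000) = 6.501493
p(6.501493) = -6.720595
s_3 = 6.501493 − (-6.720595)·(6.501493 − 4.100000) / (-6.720595 − (-32.180000)) = 6.501493 − (-16.139458)/(25.459405) = 7.135422

6.5015, 7.1354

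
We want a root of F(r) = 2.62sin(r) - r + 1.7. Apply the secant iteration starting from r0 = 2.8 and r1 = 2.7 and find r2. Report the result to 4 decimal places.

F(2.8) = -0.222331, F(2.7) = 0.119735
r2 = 2.700000 − 0.119735·(2.700000 − 2.800000) / (0.119735 − (-0.222331)) = 2.700000 − (-0.011974)/(0.342066) = 2.735004

2.7350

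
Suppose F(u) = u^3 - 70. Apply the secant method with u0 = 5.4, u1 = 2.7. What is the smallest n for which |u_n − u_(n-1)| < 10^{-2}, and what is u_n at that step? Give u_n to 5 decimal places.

F(5.4) = 87.4640000, F(2.7) = -50.3170000
u2 = 2.7000000 − (-50.3170000)·(-2.7000000)/(-137.7810000) = 3.6860278;  |Δ| = 0.9860278
F(3.6860278) = -19.9186729
u3 = 3.6860278 − (-19.9186729)·(0.9860278)/(30.3983271) = 4.3321280;  |Δ| = 0.6461002
F(4.3321280) = 11.3024914
u4 = 4.3321280 − 11.3024914·(0.6461002)/(31.2211643) = 4.0982309;  |Δ| = 0.2338972
F(4.0982309) = -1.1681787
u5 = 4.0982309 − (-1.1681787)·(-0.2338972)/(-12.4706701) = 4.1201410;  |Δ| = 0.0219101
F(4.1201410) = -0.0582928
u6 = 4.1201410 − (-0.0582928)·(0.0219101)/(1.1098859) = 4.1212917;  |Δ| = 0.0011508
|u6 − u5| = 0.0011508 < 10^{-2}

n = 6, u_n = 4.12129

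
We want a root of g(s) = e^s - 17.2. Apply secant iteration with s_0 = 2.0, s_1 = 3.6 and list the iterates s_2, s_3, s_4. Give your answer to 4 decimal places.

g(2.0) = -9.810944, g(3.6) = 19.398234
s_2 = 3.600000 − 19.398234·(3.600000 − 2.000000) / (19.398234 − (-9.810944)) = 3.600000 − (31.037175)/(29.209178) = 2.537417
g(2.537417) = -4.553038
s_3 = 2.537417 − (-4.553038)·(2.537417 − 3.600000) / (-4.553038 − 19.398234) = 2.537417 − (4.837980)/(-23.951272) = 2.739410
g(2.739410) = -1.722155
s_4 = 2.739410 − (-1.722155)·(2.739410 − 2.537417) / (-1.722155 − (-4.553038)) = 2.739410 − (-0.347863)/(2.830883) = 2.862291

2.5374, 2.7394, 2.8623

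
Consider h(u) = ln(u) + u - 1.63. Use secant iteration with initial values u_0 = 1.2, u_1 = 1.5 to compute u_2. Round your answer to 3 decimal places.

h(1.2) = -0.24768, h(1.5) = 0.27547
u_2 = 1.50000 − 0.27547·(1.50000 − 1.20000) / (0.27547 − (-0.24768)) = 1.50000 − (0.08264)/(0.52314) = 1.34203

1.342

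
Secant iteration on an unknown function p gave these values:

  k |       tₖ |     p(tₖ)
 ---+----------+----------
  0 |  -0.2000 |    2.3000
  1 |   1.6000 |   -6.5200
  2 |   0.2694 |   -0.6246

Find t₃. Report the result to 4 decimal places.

t₃ = 0.2694 − (-0.6246)·(0.2694 − 1.6000) / (-0.6246 − (-6.5200))
   = 0.2694 − (0.831093)/(5.895400) = 0.128427

0.1284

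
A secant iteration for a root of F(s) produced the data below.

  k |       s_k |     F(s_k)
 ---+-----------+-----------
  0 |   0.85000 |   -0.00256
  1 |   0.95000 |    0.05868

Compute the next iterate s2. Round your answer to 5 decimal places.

s2 = 0.95000 − 0.05868·(0.95000 − 0.85000) / (0.05868 − (-0.00256))
   = 0.95000 − (0.0058680)/(0.0612400) = 0.8541803

0.85418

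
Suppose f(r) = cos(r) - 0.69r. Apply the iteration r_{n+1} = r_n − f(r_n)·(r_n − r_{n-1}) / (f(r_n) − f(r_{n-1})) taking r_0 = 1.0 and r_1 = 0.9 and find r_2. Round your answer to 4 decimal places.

0.9004

f(1.0) = -0.149698, f(0.9) = 0.000610
r_2 = 0.900000 − 0.000610·(0.900000 − 1.000000) / (0.000610 − (-0.149698)) = 0.900000 − (-0.000061)/(0.150308) = 0.900406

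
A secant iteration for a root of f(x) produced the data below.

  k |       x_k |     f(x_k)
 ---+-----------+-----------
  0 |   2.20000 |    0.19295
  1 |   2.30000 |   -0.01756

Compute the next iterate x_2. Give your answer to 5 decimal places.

2.29166

x_2 = 2.30000 − (-0.01756)·(2.30000 − 2.20000) / (-0.01756 − 0.19295)
   = 2.30000 − (-0.0017560)/(-0.2105100) = 2.2916584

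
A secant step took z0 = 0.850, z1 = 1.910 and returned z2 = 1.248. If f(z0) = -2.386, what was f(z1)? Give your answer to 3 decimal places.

3.969

The secant line through (0.850, -2.386) and (1.910, f(z1)) crosses zero at z2 = 1.248.
So (0.850, -2.386), (1.910, f(z1)), (1.248, 0) are collinear:
f(z1) = -2.386 · (1.910 − 1.248) / (0.850 − 1.248) = -2.386 · (0.66200)/(-0.39800) = 3.96867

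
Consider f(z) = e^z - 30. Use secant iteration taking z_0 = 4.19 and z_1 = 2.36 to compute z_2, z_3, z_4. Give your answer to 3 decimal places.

f(4.19) = 36.02279, f(2.36) = -19.40905
z_2 = 2.36000 − (-19.40905)·(2.36000 − 4.19000) / (-19.40905 − 36.02279) = 2.36000 − (35.51856)/(-55.43184) = 3.00076
f(3.00076) = -9.89917
z_3 = 3.00076 − (-9.89917)·(3.00076 − 2.36000) / (-9.89917 − (-19.40905)) = 3.00076 − (-6.34300)/(9.50988) = 3.66775
f(3.66775) = 9.16377
z_4 = 3.66775 − 9.16377·(3.66775 − 3.00076) / (9.16377 − (-9.89917)) = 3.66775 − (6.11216)/(19.06295) = 3.34712

3.001, 3.668, 3.347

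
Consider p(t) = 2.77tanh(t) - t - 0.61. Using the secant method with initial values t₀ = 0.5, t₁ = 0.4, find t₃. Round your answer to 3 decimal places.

0.370

p(0.5) = 0.17006, p(0.4) = 0.04246
t₂ = 0.40000 − 0.04246·(0.40000 − 0.50000) / (0.04246 − 0.17006) = 0.40000 − (-0.00425)/(-0.12761) = 0.36673
p(0.36673) = -0.00411
t₃ = 0.36673 − (-0.00411)·(0.36673 − 0.40000) / (-0.00411 − 0.04246) = 0.36673 − (0.00014)/(-0.04657) = 0.36966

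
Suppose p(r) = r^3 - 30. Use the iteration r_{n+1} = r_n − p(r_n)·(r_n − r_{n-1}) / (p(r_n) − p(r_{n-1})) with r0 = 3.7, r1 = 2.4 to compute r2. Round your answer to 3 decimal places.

p(3.7) = 20.65300, p(2.4) = -16.17600
r2 = 2.40000 − (-16.17600)·(2.40000 − 3.70000) / (-16.17600 − 20.65300) = 2.40000 − (21.02880)/(-36.82900) = 2.97098

2.971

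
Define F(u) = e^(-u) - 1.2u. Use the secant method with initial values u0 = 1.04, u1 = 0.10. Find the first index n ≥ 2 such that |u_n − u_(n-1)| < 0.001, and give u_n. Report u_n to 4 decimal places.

F(1.04) = -0.894545, F(0.10) = 0.784837
u2 = 0.100000 − 0.784837·(-0.940000)/(1.679383) = 0.539297;  |Δ| = 0.439297
F(0.539297) = -0.063998
u3 = 0.539297 − (-0.063998)·(0.439297)/(-0.848835) = 0.506176;  |Δ| = 0.033121
F(0.506176) = -0.004615
u4 = 0.506176 − (-0.004615)·(-0.033121)/(0.059383) = 0.503602;  |Δ| = 0.002574
F(0.503602) = 0.000027
u5 = 0.503602 − 0.000027·(-0.002574)/(0.004642) = 0.503617;  |Δ| = 0.000015
|u5 − u4| = 0.000015 < 0.001

n = 5, u_n = 0.5036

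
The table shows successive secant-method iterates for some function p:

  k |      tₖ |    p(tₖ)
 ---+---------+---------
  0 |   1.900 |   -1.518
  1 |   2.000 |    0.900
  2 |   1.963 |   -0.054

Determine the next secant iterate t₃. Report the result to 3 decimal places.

1.965

t₃ = 1.963 − (-0.054)·(1.963 − 2.000) / (-0.054 − 0.900)
   = 1.963 − (0.00200)/(-0.95400) = 1.96509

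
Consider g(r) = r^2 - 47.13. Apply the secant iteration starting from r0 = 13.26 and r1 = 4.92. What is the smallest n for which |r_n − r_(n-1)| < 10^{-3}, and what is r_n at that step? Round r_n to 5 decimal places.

g(13.26) = 128.6976000, g(4.92) = -22.9236000
r2 = 4.9200000 − (-22.9236000)·(-8.3400000)/(-151.6212000) = 6.1809241;  |Δ| = 1.2609241
g(6.1809241) = -8.9261774
r3 = 6.1809241 − (-8.9261774)·(1.2609241)/(13.9974226) = 6.9850173;  |Δ| = 0.8040932
g(6.9850173) = 1.6604663
r4 = 6.9850173 − 1.6604663·(0.8040932)/(10.5866437) = 6.8588990;  |Δ| = 0.1261183
g(6.8588990) = -0.0855050
r5 = 6.8588990 − (-0.0855050)·(-0.1261183)/(-1.7459714) = 6.8650753;  |Δ| = 0.0061764
g(6.8650753) = -0.0007408
r6 = 6.8650753 − (-0.0007408)·(0.0061764)/(0.0847642) = 6.8651293;  |Δ| = 0.0000540
|r6 − r5| = 0.0000540 < 10^{-3}

n = 6, r_n = 6.86513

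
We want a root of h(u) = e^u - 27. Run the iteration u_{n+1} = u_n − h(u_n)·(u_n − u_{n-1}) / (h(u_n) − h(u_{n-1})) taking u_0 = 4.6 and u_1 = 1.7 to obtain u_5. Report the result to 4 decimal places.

h(4.6) = 72.484316, h(1.7) = -21.526053
u_2 = 1.700000 − (-21.526053)·(1.700000 − 4.600000) / (-21.526053 − 72.484316) = 1.700000 − (62.425553)/(-94.010368) = 2.364028
h(2.364028) = -16.366298
u_3 = 2.364028 − (-16.366298)·(2.364028 − 1.700000) / (-16.366298 − (-21.526053)) = 2.364028 − (-10.867686)/(5.159754) = 4.470269
h(4.470269) = 60.380258
u_4 = 4.470269 − 60.380258·(4.470269 − 2.364028) / (60.380258 − (-16.366298)) = 4.470269 − (127.175374)/(76.746556) = 2.813187
h(2.813187) = -10.337064
u_5 = 2.813187 − (-10.337064)·(2.813187 − 4.470269) / (-10.337064 − 60.380258) = 2.813187 − (17.129367)/(-70.717321) = 3.055410

3.0554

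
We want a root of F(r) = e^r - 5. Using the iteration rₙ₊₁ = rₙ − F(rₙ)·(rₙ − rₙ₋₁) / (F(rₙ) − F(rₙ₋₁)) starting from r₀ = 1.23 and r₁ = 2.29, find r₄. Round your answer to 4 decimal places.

F(1.23) = -1.578770, F(2.29) = 4.874938
r₂ = 2.290000 − 4.874938·(2.290000 − 1.230000) / (4.874938 − (-1.578770)) = 2.290000 − (5.167434)/(6.453708) = 1.489308
F(1.489308) = -0.565975
r₃ = 1.489308 − (-0.565975)·(1.489308 − 2.290000) / (-0.565975 − 4.874938) = 1.489308 − (0.453172)/(-5.440913) = 1.572597
F(1.572597) = -0.180851
r₄ = 1.572597 − (-0.180851)·(1.572597 − 1.489308) / (-0.180851 − (-0.565975)) = 1.572597 − (-0.015063)/(0.385124) = 1.611709

1.6117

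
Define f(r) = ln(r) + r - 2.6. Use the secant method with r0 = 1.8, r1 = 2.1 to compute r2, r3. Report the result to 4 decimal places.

f(1.8) = -0.212213, f(2.1) = 0.241937
r2 = 2.100000 − 0.241937·(2.100000 − 1.800000) / (0.241937 − (-0.212213)) = 2.100000 − (0.072581)/(0.454151) = 1.940183
f(1.940183) = 0.002965
r3 = 1.940183 − 0.002965·(1.940183 − 2.100000) / (0.002965 − 0.241937) = 1.940183 − (-0.000474)/(-0.238973) = 1.938200

1.9402, 1.9382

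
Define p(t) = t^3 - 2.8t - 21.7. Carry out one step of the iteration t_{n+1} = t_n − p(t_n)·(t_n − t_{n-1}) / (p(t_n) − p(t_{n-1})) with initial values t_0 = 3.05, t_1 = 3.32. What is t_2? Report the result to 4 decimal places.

3.1175

p(3.05) = -1.867375, p(3.32) = 5.598368
t_2 = 3.320000 − 5.598368·(3.320000 − 3.050000) / (5.598368 − (-1.867375)) = 3.320000 − (1.511559)/(7.465743) = 3.117534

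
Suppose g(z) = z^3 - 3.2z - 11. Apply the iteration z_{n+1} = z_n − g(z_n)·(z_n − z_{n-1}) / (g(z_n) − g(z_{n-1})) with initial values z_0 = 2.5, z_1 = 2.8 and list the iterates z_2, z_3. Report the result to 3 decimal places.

2.689, 2.697

g(2.5) = -3.37500, g(2.8) = 1.99200
z_2 = 2.80000 − 1.99200·(2.80000 − 2.50000) / (1.99200 − (-3.37500)) = 2.80000 − (0.59760)/(5.36700) = 2.68865
g(2.68865) = -0.16781
z_3 = 2.68865 − (-0.16781)·(2.68865 − 2.80000) / (-0.16781 − 1.99200) = 2.68865 − (0.01869)/(-2.15981) = 2.69730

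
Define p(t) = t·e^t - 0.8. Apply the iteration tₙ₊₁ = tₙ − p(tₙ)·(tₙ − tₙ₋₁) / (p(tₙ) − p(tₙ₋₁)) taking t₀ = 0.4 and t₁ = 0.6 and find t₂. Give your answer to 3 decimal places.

p(0.4) = -0.20327, p(0.6) = 0.29327
t₂ = 0.60000 − 0.29327·(0.60000 − 0.40000) / (0.29327 − (-0.20327)) = 0.60000 − (0.05865)/(0.49654) = 0.48187

0.482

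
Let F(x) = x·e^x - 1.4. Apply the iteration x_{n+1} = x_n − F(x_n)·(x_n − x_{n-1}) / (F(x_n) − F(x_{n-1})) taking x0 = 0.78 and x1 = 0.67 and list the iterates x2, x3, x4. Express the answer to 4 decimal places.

0.6954, 0.6972, 0.6972

F(0.78) = 0.301548, F(0.67) = -0.090661
x2 = 0.670000 − (-0.090661)·(0.670000 − 0.780000) / (-0.090661 − 0.301548) = 0.670000 − (0.009973)/(-0.392209) = 0.695427
F(0.695427) = -0.005971
x3 = 0.695427 − (-0.005971)·(0.695427 − 0.670000) / (-0.005971 − (-0.090661)) = 0.695427 − (-0.000152)/(0.084690) = 0.697220
F(0.697220) = 0.000130
x4 = 0.697220 − 0.000130·(0.697220 − 0.695427) / (0.000130 − (-0.005971)) = 0.697220 − (0.000000)/(0.006102) = 0.697182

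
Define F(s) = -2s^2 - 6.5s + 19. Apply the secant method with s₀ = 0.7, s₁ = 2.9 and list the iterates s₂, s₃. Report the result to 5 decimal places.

1.68321, 1.83594

F(0.7) = 13.4700000, F(2.9) = -16.6700000
s₂ = 2.9000000 − (-16.6700000)·(2.9000000 − 0.7000000) / (-16.6700000 − 13.4700000) = 2.9000000 − (-36.6740000)/(-30.1400000) = 1.6832117
F(1.6832117) = 2.3927210
s₃ = 1.6832117 − 2.3927210·(1.6832117 − 2.9000000) / (2.3927210 − (-16.6700000)) = 1.6832117 − (-2.9114349)/(19.0627210) = 1.8359409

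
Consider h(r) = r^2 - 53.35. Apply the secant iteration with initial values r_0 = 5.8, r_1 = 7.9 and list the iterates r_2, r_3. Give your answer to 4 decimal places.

h(5.8) = -19.710000, h(7.9) = 9.060000
r_2 = 7.900000 − 9.060000·(7.900000 − 5.800000) / (9.060000 − (-19.710000)) = 7.900000 − (19.026000)/(28.770000) = 7.238686
h(7.238686) = -0.951423
r_3 = 7.238686 − (-0.951423)·(7.238686 − 7.900000) / (-0.951423 − 9.060000) = 7.238686 − (0.629189)/(-10.011423) = 7.301533

7.2387, 7.3015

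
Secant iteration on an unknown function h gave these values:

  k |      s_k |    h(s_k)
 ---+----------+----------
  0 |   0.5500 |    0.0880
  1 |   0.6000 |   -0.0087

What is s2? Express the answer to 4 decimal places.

s2 = 0.6000 − (-0.0087)·(0.6000 − 0.5500) / (-0.0087 − 0.0880)
   = 0.6000 − (-0.000435)/(-0.096700) = 0.595502

0.5955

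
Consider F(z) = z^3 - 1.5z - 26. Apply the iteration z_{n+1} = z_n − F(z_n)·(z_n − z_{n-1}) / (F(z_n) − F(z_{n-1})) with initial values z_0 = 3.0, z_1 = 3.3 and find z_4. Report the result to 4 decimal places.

F(3.0) = -3.500000, F(3.3) = 4.987000
z_2 = 3.300000 − 4.987000·(3.300000 − 3.000000) / (4.987000 − (-3.500000)) = 3.300000 − (1.496100)/(8.487000) = 3.123719
F(3.123719) = -0.205525
z_3 = 3.123719 − (-0.205525)·(3.123719 − 3.300000) / (-0.205525 − 4.987000) = 3.123719 − (0.036230)/(-5.192525) = 3.130696
F(3.130696) = -0.011287
z_4 = 3.130696 − (-0.011287)·(3.130696 − 3.123719) / (-0.011287 − (-0.205525)) = 3.130696 − (-0.000079)/(0.194238) = 3.131101

3.1311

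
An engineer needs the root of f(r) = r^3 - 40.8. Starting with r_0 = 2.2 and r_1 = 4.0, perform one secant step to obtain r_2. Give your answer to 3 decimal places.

f(2.2) = -30.15200, f(4.0) = 23.20000
r_2 = 4.00000 − 23.20000·(4.00000 − 2.20000) / (23.20000 − (-30.15200)) = 4.00000 − (41.76000)/(53.35200) = 3.21727

3.217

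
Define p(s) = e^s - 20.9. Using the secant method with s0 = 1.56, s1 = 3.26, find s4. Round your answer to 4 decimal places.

3.0418

p(1.56) = -16.141179, p(3.26) = 5.149537
s2 = 3.260000 − 5.149537·(3.260000 − 1.560000) / (5.149537 − (-16.141179)) = 3.260000 − (8.754213)/(21.290716) = 2.848825
p(2.848825) = -3.632522
s3 = 2.848825 − (-3.632522)·(2.848825 − 3.260000) / (-3.632522 − 5.149537) = 2.848825 − (1.493603)/(-8.782059) = 3.018899
p(3.018899) = -0.431253
s4 = 3.018899 − (-0.431253)·(3.018899 − 2.848825) / (-0.431253 − (-3.632522)) = 3.018899 − (-0.073345)/(3.201269) = 3.041810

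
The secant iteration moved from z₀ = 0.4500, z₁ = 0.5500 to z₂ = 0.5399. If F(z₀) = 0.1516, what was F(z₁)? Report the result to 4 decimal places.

-0.0170

The secant line through (0.4500, 0.1516) and (0.5500, F(z₁)) crosses zero at z₂ = 0.5399.
So (0.4500, 0.1516), (0.5500, F(z₁)), (0.5399, 0) are collinear:
F(z₁) = 0.1516 · (0.5500 − 0.5399) / (0.4500 − 0.5399) = 0.1516 · (0.010100)/(-0.089900) = -0.017032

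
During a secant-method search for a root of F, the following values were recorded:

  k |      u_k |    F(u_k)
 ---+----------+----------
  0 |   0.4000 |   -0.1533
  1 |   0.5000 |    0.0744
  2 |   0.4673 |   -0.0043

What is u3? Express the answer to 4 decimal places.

0.4691

u3 = 0.4673 − (-0.0043)·(0.4673 − 0.5000) / (-0.0043 − 0.0744)
   = 0.4673 − (0.000141)/(-0.078700) = 0.469087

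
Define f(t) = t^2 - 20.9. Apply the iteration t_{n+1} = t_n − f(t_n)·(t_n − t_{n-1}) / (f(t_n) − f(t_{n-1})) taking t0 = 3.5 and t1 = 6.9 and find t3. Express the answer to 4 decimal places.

f(3.5) = -8.650000, f(6.9) = 26.710000
t2 = 6.900000 − 26.710000·(6.900000 − 3.500000) / (26.710000 − (-8.650000)) = 6.900000 − (90.814000)/(35.360000) = 4.331731
f(4.331731) = -2.136109
t3 = 4.331731 − (-2.136109)·(4.331731 − 6.900000) / (-2.136109 − 26.710000) = 4.331731 − (5.486102)/(-28.846109) = 4.521916

4.5219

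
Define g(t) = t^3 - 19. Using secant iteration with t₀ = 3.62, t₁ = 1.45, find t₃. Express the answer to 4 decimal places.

2.9975

g(3.62) = 28.437928, g(1.45) = -15.951375
t₂ = 1.450000 − (-15.951375)·(1.450000 − 3.620000) / (-15.951375 − 28.437928) = 1.450000 − (34.614484)/(-44.389303) = 2.229793
g(2.229793) = -7.913516
t₃ = 2.229793 − (-7.913516)·(2.229793 − 1.450000) / (-7.913516 − (-15.951375)) = 2.229793 − (-6.170907)/(8.037859) = 2.997523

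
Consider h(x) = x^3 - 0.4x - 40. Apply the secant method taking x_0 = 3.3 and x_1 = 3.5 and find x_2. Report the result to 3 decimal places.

h(3.3) = -5.38300, h(3.5) = 1.47500
x_2 = 3.50000 − 1.47500·(3.50000 − 3.30000) / (1.47500 − (-5.38300)) = 3.50000 − (0.29500)/(6.85800) = 3.45698

3.457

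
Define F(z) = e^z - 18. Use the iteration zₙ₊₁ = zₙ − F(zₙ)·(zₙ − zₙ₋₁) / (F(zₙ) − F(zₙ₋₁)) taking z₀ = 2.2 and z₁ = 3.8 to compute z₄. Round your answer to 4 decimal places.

F(2.2) = -8.974987, F(3.8) = 26.701184
z₂ = 3.800000 − 26.701184·(3.800000 − 2.200000) / (26.701184 − (-8.974987)) = 3.800000 − (42.721895)/(35.676171) = 2.602509
F(2.602509) = -4.502440
z₃ = 2.602509 − (-4.502440)·(2.602509 − 3.800000) / (-4.502440 − 26.701184) = 2.602509 − (5.391631)/(-31.203624) = 2.775298
F(2.775298) = -1.956600
z₄ = 2.775298 − (-1.956600)·(2.775298 − 2.602509) / (-1.956600 − (-4.502440)) = 2.775298 − (-0.338078)/(2.545840) = 2.908094

2.9081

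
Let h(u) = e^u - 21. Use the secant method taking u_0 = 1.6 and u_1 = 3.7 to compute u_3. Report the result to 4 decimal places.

h(1.6) = -16.046968, h(3.7) = 19.447304
u_2 = 3.700000 − 19.447304·(3.700000 − 1.600000) / (19.447304 − (-16.046968)) = 3.700000 − (40.839339)/(35.494272) = 2.549410
h(2.549410) = -8.200445
u_3 = 2.549410 − (-8.200445)·(2.549410 − 3.700000) / (-8.200445 − 19.447304) = 2.549410 − (9.435346)/(-27.647749) = 2.890680

2.8907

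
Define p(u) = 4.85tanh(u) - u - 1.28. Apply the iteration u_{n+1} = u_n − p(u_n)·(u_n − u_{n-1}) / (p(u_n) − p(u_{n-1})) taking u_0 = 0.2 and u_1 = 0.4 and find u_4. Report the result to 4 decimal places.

0.3496

p(0.2) = -0.522730, p(0.4) = 0.162752
u_2 = 0.400000 − 0.162752·(0.400000 − 0.200000) / (0.162752 − (-0.522730)) = 0.400000 − (0.032550)/(0.685482) = 0.352514
p(0.352514) = 0.009713
u_3 = 0.352514 − 0.009713·(0.352514 − 0.400000) / (0.009713 − 0.162752) = 0.352514 − (-0.000461)/(-0.153039) = 0.349501
p(0.349501) = -0.000227
u_4 = 0.349501 − (-0.000227)·(0.349501 − 0.352514) / (-0.000227 − 0.009713) = 0.349501 − (0.000001)/(-0.009940) = 0.349570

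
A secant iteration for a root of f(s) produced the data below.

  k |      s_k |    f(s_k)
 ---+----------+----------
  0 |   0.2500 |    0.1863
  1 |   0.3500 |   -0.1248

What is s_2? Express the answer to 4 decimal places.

0.3099

s_2 = 0.3500 − (-0.1248)·(0.3500 − 0.2500) / (-0.1248 − 0.1863)
   = 0.3500 − (-0.012480)/(-0.311100) = 0.309884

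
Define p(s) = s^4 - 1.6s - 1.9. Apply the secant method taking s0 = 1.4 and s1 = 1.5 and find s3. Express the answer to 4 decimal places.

p(1.4) = -0.298400, p(1.5) = 0.762500
s2 = 1.500000 − 0.762500·(1.500000 − 1.400000) / (0.762500 − (-0.298400)) = 1.500000 − (0.076250)/(1.060900) = 1.428127
p(1.428127) = -0.025252
s3 = 1.428127 − (-0.025252)·(1.428127 − 1.500000) / (-0.025252 − 0.762500) = 1.428127 − (0.001815)/(-0.787752) = 1.430431

1.4304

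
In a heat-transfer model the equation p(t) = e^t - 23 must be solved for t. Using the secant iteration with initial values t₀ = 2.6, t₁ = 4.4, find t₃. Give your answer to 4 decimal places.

p(2.6) = -9.536262, p(4.4) = 58.450869
t₂ = 4.400000 − 58.450869·(4.400000 − 2.600000) / (58.450869 − (-9.536262)) = 4.400000 − (105.211564)/(67.987131) = 2.852478
p(2.852478) = -5.669322
t₃ = 2.852478 − (-5.669322)·(2.852478 − 4.400000) / (-5.669322 − 58.450869) = 2.852478 − (8.773399)/(-64.120190) = 2.989306

2.9893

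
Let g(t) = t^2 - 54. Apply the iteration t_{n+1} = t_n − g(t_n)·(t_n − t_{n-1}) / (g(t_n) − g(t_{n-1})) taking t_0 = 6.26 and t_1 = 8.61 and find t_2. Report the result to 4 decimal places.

7.2561

g(6.26) = -14.812400, g(8.61) = 20.132100
t_2 = 8.610000 − 20.132100·(8.610000 − 6.260000) / (20.132100 − (-14.812400)) = 8.610000 − (47.310435)/(34.944500) = 7.256126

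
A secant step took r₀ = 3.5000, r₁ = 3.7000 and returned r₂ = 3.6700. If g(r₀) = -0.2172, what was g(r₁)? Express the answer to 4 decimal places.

The secant line through (3.5000, -0.2172) and (3.7000, g(r₁)) crosses zero at r₂ = 3.6700.
So (3.5000, -0.2172), (3.7000, g(r₁)), (3.6700, 0) are collinear:
g(r₁) = -0.2172 · (3.7000 − 3.6700) / (3.5000 − 3.6700) = -0.2172 · (0.030000)/(-0.170000) = 0.038329

0.0383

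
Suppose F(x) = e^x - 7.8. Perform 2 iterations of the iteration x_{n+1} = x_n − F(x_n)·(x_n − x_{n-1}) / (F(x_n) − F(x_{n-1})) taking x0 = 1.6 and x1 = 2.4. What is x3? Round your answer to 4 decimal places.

2.0411

F(1.6) = -2.846968, F(2.4) = 3.223176
x2 = 2.400000 − 3.223176·(2.400000 − 1.600000) / (3.223176 − (-2.846968)) = 2.400000 − (2.578541)/(6.070144) = 1.975209
F(1.975209) = -0.591872
x3 = 1.975209 − (-0.591872)·(1.975209 − 2.400000) / (-0.591872 − 3.223176) = 1.975209 − (0.251422)/(-3.815049) = 2.041112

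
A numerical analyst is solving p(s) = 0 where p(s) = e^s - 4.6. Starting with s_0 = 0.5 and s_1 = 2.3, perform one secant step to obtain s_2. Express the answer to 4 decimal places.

p(0.5) = -2.951279, p(2.3) = 5.374182
s_2 = 2.300000 − 5.374182·(2.300000 − 0.500000) / (5.374182 − (-2.951279)) = 2.300000 − (9.673528)/(8.325461) = 1.138079

1.1381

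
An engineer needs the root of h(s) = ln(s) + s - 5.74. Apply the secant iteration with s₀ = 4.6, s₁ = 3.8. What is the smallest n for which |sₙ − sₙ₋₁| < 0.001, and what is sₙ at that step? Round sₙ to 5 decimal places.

h(4.6) = 0.3860563, h(3.8) = -0.6049989
s₂ = 3.8000000 − (-0.6049989)·(-0.8000000)/(-0.9910552) = 4.2883675;  |Δ| = 0.4883675
h(4.2883675) = 0.0042736
s₃ = 4.2883675 − 0.0042736·(0.4883675)/(0.6092725) = 4.2849419;  |Δ| = 0.0034255
h(4.2849419) = 0.0000489
s₄ = 4.2849419 − 0.0000489·(-0.0034255)/(-0.0042247) = 4.2849023;  |Δ| = 0.0000397
|s₄ − s₃| = 0.0000397 < 0.001

n = 4, sₙ = 4.28490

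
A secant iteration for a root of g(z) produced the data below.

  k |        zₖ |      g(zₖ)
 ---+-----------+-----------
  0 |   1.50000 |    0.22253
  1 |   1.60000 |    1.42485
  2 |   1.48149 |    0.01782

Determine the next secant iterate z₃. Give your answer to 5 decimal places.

1.47999

z₃ = 1.48149 − 0.01782·(1.48149 − 1.60000) / (0.01782 − 1.42485)
   = 1.48149 − (-0.0021118)/(-1.4070300) = 1.4799891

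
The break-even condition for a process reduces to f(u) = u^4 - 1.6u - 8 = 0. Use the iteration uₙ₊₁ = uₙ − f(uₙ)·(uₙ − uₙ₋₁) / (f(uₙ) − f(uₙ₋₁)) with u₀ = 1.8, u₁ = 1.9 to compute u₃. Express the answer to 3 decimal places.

1.817

f(1.8) = -0.38240, f(1.9) = 1.99210
u₂ = 1.90000 − 1.99210·(1.90000 − 1.80000) / (1.99210 − (-0.38240)) = 1.90000 − (0.19921)/(2.37450) = 1.81610
f(1.81610) = -0.02741
u₃ = 1.81610 − (-0.02741)·(1.81610 − 1.90000) / (-0.02741 − 1.99210) = 1.81610 − (0.00230)/(-2.01951) = 1.81724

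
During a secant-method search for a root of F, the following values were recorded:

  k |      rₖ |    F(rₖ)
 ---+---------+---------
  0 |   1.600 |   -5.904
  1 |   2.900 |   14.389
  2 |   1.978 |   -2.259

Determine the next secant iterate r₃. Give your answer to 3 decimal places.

r₃ = 1.978 − (-2.259)·(1.978 − 2.900) / (-2.259 − 14.389)
   = 1.978 − (2.08280)/(-16.64800) = 2.10311

2.103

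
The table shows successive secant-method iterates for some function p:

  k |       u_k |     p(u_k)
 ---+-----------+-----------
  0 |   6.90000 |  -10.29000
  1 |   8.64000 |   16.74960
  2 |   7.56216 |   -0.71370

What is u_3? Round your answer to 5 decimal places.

u_3 = 7.56216 − (-0.71370)·(7.56216 − 8.64000) / (-0.71370 − 16.74960)
   = 7.56216 − (0.7692544)/(-17.4633000) = 7.6062098

7.60621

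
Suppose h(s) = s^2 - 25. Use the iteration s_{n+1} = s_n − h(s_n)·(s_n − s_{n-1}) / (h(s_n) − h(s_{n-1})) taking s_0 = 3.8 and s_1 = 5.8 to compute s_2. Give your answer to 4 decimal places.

h(3.8) = -10.560000, h(5.8) = 8.640000
s_2 = 5.800000 − 8.640000·(5.800000 − 3.800000) / (8.640000 − (-10.560000)) = 5.800000 − (17.280000)/(19.200000) = 4.900000

4.9000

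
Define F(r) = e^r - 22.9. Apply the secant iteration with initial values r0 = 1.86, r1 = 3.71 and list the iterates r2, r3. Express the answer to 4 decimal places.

2.7453, 3.0250

F(1.86) = -16.476263, F(3.71) = 17.953807
r2 = 3.710000 − 17.953807·(3.710000 − 1.860000) / (17.953807 − (-16.476263)) = 3.710000 − (33.214542)/(34.430070) = 2.745304
F(2.745304) = -7.330650
r3 = 2.745304 − (-7.330650)·(2.745304 − 3.710000) / (-7.330650 − 17.953807) = 2.745304 − (7.071847)/(-25.284456) = 3.024996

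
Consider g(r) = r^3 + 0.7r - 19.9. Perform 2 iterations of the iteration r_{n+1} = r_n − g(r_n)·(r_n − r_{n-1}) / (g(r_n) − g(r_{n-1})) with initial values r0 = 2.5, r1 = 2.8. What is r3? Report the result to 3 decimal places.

2.623

g(2.5) = -2.52500, g(2.8) = 4.01200
r2 = 2.80000 − 4.01200·(2.80000 − 2.50000) / (4.01200 − (-2.52500)) = 2.80000 − (1.20360)/(6.53700) = 2.61588
g(2.61588) = -0.16889
r3 = 2.61588 − (-0.16889)·(2.61588 − 2.80000) / (-0.16889 − 4.01200) = 2.61588 − (0.03110)/(-4.18089) = 2.62332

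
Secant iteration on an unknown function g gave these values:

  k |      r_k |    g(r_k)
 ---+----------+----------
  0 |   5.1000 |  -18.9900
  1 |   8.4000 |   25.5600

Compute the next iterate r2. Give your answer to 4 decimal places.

6.5067

r2 = 8.4000 − 25.5600·(8.4000 − 5.1000) / (25.5600 − (-18.9900))
   = 8.4000 − (84.348000)/(44.550000) = 6.506667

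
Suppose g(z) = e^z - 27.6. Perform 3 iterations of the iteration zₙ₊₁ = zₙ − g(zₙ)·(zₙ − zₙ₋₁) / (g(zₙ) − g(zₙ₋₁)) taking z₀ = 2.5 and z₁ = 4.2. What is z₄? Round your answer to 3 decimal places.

g(2.5) = -15.41751, g(4.2) = 39.08633
z₂ = 4.20000 − 39.08633·(4.20000 − 2.50000) / (39.08633 − (-15.41751)) = 4.20000 − (66.44676)/(54.50384) = 2.98088
g(2.98088) = -7.89487
z₃ = 2.98088 − (-7.89487)·(2.98088 − 4.20000) / (-7.89487 − 39.08633) = 2.98088 − (9.62480)/(-46.98120) = 3.18574
g(3.18574) = -3.41472
z₄ = 3.18574 − (-3.41472)·(3.18574 − 2.98088) / (-3.41472 − (-7.89487)) = 3.18574 − (-0.69956)/(4.48014) = 3.34189

3.342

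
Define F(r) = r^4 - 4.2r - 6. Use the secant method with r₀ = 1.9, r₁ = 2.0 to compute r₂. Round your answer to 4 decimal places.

F(1.9) = -0.947900, F(2.0) = 1.600000
r₂ = 2.000000 − 1.600000·(2.000000 − 1.900000) / (1.600000 − (-0.947900)) = 2.000000 − (0.160000)/(2.547900) = 1.937203

1.9372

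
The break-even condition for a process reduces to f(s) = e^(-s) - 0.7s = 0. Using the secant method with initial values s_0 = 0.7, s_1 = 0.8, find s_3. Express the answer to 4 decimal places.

f(0.7) = 0.006585, f(0.8) = -0.110671
s_2 = 0.800000 − (-0.110671)·(0.800000 − 0.700000) / (-0.110671 − 0.006585) = 0.800000 − (-0.011067)/(-0.117256) = 0.705616
f(0.705616) = -0.000127
s_3 = 0.705616 − (-0.000127)·(0.705616 − 0.800000) / (-0.000127 − (-0.110671)) = 0.705616 − (0.000012)/(0.110544) = 0.705508

0.7055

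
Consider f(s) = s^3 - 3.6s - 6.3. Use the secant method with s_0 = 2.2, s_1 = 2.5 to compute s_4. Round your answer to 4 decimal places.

f(2.2) = -3.572000, f(2.5) = 0.325000
s_2 = 2.500000 − 0.325000·(2.500000 − 2.200000) / (0.325000 − (-3.572000)) = 2.500000 − (0.097500)/(3.897000) = 2.474981
f(2.474981) = -0.049363
s_3 = 2.474981 − (-0.049363)·(2.474981 − 2.500000) / (-0.049363 − 0.325000) = 2.474981 − (0.001235)/(-0.374363) = 2.478280
f(2.478280) = -0.000534
s_4 = 2.478280 − (-0.000534)·(2.478280 − 2.474981) / (-0.000534 − (-0.049363)) = 2.478280 − (-0.000002)/(0.048828) = 2.478316

2.4783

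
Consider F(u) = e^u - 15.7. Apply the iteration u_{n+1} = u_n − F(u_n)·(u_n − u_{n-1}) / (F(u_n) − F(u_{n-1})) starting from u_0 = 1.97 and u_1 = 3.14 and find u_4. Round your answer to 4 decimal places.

2.7560

F(1.97) = -8.529324, F(3.14) = 7.403867
u_2 = 3.140000 − 7.403867·(3.140000 − 1.970000) / (7.403867 − (-8.529324)) = 3.140000 − (8.662524)/(15.933190) = 2.596322
F(2.596322) = -2.285690
u_3 = 2.596322 − (-2.285690)·(2.596322 − 3.140000) / (-2.285690 − 7.403867) = 2.596322 − (1.242679)/(-9.689557) = 2.724571
F(2.724571) = -0.450124
u_4 = 2.724571 − (-0.450124)·(2.724571 − 2.596322) / (-0.450124 − (-2.285690)) = 2.724571 − (-0.057728)/(1.835566) = 2.756021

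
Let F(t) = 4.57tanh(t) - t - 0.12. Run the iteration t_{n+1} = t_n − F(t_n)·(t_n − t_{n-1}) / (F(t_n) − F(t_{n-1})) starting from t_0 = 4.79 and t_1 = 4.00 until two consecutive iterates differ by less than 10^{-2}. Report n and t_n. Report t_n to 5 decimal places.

F(4.79) = -0.3406315, F(4.00) = 0.4469349
t_2 = 4.0000000 − 0.4469349·(-0.7900000)/(0.7875664) = 4.4483159;  |Δ| = 0.4483159
F(4.4483159) = 0.0004334
t_3 = 4.4483159 − 0.0004334·(0.4483159)/(-0.4465015) = 4.4487511;  |Δ| = 0.0004352
|t_3 − t_2| = 0.0004352 < 10^{-2}

n = 3, t_n = 4.44875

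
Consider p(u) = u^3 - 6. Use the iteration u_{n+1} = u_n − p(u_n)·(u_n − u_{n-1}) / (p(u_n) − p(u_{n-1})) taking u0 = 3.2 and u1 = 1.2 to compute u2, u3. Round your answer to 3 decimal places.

1.475, 1.993

p(3.2) = 26.76800, p(1.2) = -4.27200
u2 = 1.20000 − (-4.27200)·(1.20000 − 3.20000) / (-4.27200 − 26.76800) = 1.20000 − (8.54400)/(-31.04000) = 1.47526
p(1.47526) = -2.78927
u3 = 1.47526 − (-2.78927)·(1.47526 − 1.20000) / (-2.78927 − (-4.27200)) = 1.47526 − (-0.76777)/(1.48273) = 1.99307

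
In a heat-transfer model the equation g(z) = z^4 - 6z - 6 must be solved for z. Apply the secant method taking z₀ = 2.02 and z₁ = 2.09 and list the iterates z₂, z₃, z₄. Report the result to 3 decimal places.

g(2.02) = -1.47034, g(2.09) = 0.54030
z₂ = 2.09000 − 0.54030·(2.09000 − 2.02000) / (0.54030 − (-1.47034)) = 2.09000 − (0.03782)/(2.01063) = 2.07119
g(2.07119) = -0.02453
z₃ = 2.07119 − (-0.02453)·(2.07119 − 2.09000) / (-0.02453 − 0.54030) = 2.07119 − (0.00046)/(-0.56483) = 2.07201
g(2.07201) = -0.00038
z₄ = 2.07201 − (-0.00038)·(2.07201 − 2.07119) / (-0.00038 − (-0.02453)) = 2.07201 − (0.00000)/(0.02415) = 2.07202

2.071, 2.072, 2.072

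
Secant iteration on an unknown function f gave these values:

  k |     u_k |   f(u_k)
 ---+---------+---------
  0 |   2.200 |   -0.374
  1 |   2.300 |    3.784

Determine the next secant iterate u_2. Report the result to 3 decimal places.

u_2 = 2.300 − 3.784·(2.300 − 2.200) / (3.784 − (-0.374))
   = 2.300 − (0.37840)/(4.15800) = 2.20899

2.209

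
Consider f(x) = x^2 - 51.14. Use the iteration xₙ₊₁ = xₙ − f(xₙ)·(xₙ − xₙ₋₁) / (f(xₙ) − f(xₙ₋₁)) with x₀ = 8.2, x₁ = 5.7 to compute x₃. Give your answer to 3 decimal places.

f(8.2) = 16.10000, f(5.7) = -18.65000
x₂ = 5.70000 − (-18.65000)·(5.70000 − 8.20000) / (-18.65000 − 16.10000) = 5.70000 − (46.62500)/(-34.75000) = 7.04173
f(7.04173) = -1.55409
x₃ = 7.04173 − (-1.55409)·(7.04173 − 5.70000) / (-1.55409 − (-18.65000)) = 7.04173 − (-2.08516)/(17.09591) = 7.16369

7.164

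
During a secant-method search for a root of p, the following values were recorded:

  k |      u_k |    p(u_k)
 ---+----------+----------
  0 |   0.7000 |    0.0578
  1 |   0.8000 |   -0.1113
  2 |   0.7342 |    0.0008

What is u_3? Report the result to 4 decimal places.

u_3 = 0.7342 − 0.0008·(0.7342 − 0.8000) / (0.0008 − (-0.1113))
   = 0.7342 − (-0.000053)/(0.112100) = 0.734670

0.7347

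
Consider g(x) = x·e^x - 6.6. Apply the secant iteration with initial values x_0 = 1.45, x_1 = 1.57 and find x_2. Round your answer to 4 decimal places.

g(1.45) = -0.418484, g(1.57) = 0.946438
x_2 = 1.570000 − 0.946438·(1.570000 − 1.450000) / (0.946438 − (-0.418484)) = 1.570000 − (0.113573)/(1.364922) = 1.486792

1.4868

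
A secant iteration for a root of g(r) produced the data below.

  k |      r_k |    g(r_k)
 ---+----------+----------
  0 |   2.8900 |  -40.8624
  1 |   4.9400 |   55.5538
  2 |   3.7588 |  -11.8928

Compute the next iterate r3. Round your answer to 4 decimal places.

3.9671

r3 = 3.7588 − (-11.8928)·(3.7588 − 4.9400) / (-11.8928 − 55.5538)
   = 3.7588 − (14.047775)/(-67.446600) = 3.967080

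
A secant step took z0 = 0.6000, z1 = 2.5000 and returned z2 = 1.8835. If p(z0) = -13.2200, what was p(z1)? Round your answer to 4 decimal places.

6.3499

The secant line through (0.6000, -13.2200) and (2.5000, p(z1)) crosses zero at z2 = 1.8835.
So (0.6000, -13.2200), (2.5000, p(z1)), (1.8835, 0) are collinear:
p(z1) = -13.2200 · (2.5000 − 1.8835) / (0.6000 − 1.8835) = -13.2200 · (0.616500)/(-1.283500) = 6.349926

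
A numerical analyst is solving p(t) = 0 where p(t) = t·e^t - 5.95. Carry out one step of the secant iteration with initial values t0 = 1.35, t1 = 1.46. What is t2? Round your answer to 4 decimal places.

p(1.35) = -0.742476, p(1.46) = 0.336701
t2 = 1.460000 − 0.336701·(1.460000 − 1.350000) / (0.336701 − (-0.742476)) = 1.460000 − (0.037037)/(1.079176) = 1.425680

1.4257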